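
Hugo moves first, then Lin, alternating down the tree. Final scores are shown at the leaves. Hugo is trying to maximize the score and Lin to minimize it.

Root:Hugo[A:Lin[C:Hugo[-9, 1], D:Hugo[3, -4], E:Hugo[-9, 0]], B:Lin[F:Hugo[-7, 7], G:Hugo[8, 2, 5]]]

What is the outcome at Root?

C (Hugo): max(-9, 1) = 1
D (Hugo): max(3, -4) = 3
E (Hugo): max(-9, 0) = 0
A (Lin): min(1, 3, 0) = 0
F (Hugo): max(-7, 7) = 7
G (Hugo): max(8, 2, 5) = 8
B (Lin): min(7, 8) = 7
Root (Hugo): max(0, 7) = 7

7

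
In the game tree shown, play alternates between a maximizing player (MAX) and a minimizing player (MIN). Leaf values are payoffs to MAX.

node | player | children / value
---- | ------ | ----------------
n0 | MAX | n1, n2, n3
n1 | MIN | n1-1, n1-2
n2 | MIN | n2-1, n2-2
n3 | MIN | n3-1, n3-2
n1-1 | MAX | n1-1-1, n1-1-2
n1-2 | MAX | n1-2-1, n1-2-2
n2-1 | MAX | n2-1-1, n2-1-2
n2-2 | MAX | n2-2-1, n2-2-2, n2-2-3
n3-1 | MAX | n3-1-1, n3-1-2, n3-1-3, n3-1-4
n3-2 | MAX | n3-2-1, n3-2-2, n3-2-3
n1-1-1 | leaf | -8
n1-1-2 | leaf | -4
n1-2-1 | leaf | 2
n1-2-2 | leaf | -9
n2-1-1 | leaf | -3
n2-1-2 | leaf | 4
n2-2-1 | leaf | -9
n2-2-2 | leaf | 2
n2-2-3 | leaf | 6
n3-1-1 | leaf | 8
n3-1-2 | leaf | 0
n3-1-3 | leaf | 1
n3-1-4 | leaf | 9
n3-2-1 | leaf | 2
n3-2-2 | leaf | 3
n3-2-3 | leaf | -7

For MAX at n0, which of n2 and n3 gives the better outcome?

n2-1 (MAX): max(-3, 4) = 4
n2-2 (MAX): max(-9, 2, 6) = 6
n2 (MIN): min(4, 6) = 4
n3-1 (MAX): max(8, 0, 1, 9) = 9
n3-2 (MAX): max(2, 3, -7) = 3
n3 (MIN): min(9, 3) = 3
MAX prefers the higher value; n2=4, n3=3. n2 is better since 4 > 3.

n2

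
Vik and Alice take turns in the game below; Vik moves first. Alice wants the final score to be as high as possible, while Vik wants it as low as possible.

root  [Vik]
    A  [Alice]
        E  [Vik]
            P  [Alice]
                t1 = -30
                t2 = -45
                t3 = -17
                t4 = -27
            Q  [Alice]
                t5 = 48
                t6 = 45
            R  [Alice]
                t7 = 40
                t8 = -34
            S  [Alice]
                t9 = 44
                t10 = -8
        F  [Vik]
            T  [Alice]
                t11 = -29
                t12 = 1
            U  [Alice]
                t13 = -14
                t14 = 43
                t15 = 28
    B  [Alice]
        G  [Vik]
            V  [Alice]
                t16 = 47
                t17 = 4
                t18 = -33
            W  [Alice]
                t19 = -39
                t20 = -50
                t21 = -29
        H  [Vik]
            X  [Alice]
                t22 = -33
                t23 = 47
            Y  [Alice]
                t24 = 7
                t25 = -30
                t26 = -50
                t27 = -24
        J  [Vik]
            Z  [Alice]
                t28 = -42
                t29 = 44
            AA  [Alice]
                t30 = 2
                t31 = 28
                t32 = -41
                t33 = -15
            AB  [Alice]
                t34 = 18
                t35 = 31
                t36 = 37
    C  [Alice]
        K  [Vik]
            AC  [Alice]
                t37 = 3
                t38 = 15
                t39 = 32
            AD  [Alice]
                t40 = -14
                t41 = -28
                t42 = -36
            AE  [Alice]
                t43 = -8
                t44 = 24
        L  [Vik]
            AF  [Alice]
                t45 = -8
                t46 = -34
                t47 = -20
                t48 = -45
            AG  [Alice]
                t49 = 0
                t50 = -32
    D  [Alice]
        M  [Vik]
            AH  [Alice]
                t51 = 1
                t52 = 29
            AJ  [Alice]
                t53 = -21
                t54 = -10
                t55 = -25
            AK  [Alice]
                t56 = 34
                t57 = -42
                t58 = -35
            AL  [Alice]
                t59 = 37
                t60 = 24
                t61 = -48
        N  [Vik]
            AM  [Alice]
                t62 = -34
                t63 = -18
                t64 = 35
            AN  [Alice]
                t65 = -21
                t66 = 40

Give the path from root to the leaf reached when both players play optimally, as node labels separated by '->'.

P (Alice): max(-30, -45, -17, -27) = -17
Q (Alice): max(48, 45) = 48
R (Alice): max(40, -34) = 40
S (Alice): max(44, -8) = 44
E (Vik): min(-17, 48, 40, 44) = -17
T (Alice): max(-29, 1) = 1
U (Alice): max(-14, 43, 28) = 43
F (Vik): min(1, 43) = 1
A (Alice): max(-17, 1) = 1
V (Alice): max(47, 4, -33) = 47
W (Alice): max(-39, -50, -29) = -29
G (Vik): min(47, -29) = -29
X (Alice): max(-33, 47) = 47
Y (Alice): max(7, -30, -50, -24) = 7
H (Vik): min(47, 7) = 7
Z (Alice): max(-42, 44) = 44
AA (Alice): max(2, 28, -41, -15) = 28
AB (Alice): max(18, 31, 37) = 37
J (Vik): min(44, 28, 37) = 28
B (Alice): max(-29, 7, 28) = 28
AC (Alice): max(3, 15, 32) = 32
AD (Alice): max(-14, -28, -36) = -14
AE (Alice): max(-8, 24) = 24
K (Vik): min(32, -14, 24) = -14
AF (Alice): max(-8, -34, -20, -45) = -8
AG (Alice): max(0, -32) = 0
L (Vik): min(-8, 0) = -8
C (Alice): max(-14, -8) = -8
AH (Alice): max(1, 29) = 29
AJ (Alice): max(-21, -10, -25) = -10
AK (Alice): max(34, -42, -35) = 34
AL (Alice): max(37, 24, -48) = 37
M (Vik): min(29, -10, 34, 37) = -10
AM (Alice): max(-34, -18, 35) = 35
AN (Alice): max(-21, 40) = 40
N (Vik): min(35, 40) = 35
D (Alice): max(-10, 35) = 35
root (Vik): min(1, 28, -8, 35) = -8
At root, Vik picks C (lowest: -8).
At C, Alice picks L (highest: -8).
At L, Vik picks AF (lowest: -8).
At AF, Alice picks t45 (highest: -8).
Terminal value -8.

root -> C -> L -> AF -> t45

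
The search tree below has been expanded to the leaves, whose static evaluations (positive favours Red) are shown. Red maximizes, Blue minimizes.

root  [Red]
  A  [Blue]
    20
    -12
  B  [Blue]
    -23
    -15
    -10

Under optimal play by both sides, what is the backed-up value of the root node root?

-12

A (Blue): min(20, -12) = -12
B (Blue): min(-23, -15, -10) = -23
root (Red): max(-12, -23) = -12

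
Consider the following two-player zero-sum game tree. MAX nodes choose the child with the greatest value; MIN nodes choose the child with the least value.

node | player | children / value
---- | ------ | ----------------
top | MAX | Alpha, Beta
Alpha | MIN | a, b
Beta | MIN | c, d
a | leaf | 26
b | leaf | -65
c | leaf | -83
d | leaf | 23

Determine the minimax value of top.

Alpha (MIN): min(26, -65) = -65
Beta (MIN): min(-83, 23) = -83
top (MAX): max(-65, -83) = -65

-65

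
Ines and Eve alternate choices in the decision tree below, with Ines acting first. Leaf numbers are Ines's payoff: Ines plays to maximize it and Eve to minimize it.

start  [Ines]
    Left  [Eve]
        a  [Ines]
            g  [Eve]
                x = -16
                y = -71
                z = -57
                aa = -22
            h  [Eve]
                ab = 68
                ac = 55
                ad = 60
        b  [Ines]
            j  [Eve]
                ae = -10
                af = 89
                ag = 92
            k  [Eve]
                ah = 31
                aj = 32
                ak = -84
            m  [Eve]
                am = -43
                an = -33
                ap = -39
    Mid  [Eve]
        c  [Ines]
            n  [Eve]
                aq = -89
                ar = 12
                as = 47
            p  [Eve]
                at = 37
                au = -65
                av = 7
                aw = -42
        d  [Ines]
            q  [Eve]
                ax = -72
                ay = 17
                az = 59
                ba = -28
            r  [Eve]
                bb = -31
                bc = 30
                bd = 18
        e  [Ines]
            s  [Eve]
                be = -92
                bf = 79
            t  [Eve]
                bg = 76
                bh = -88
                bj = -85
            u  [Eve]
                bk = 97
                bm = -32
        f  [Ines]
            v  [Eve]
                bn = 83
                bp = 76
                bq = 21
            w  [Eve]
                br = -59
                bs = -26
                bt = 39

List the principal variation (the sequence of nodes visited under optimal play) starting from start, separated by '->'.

start -> Left -> b -> j -> ae

g (Eve): min(-16, -71, -57, -22) = -71
h (Eve): min(68, 55, 60) = 55
a (Ines): max(-71, 55) = 55
j (Eve): min(-10, 89, 92) = -10
k (Eve): min(31, 32, -84) = -84
m (Eve): min(-43, -33, -39) = -43
b (Ines): max(-10, -84, -43) = -10
Left (Eve): min(55, -10) = -10
n (Eve): min(-89, 12, 47) = -89
p (Eve): min(37, -65, 7, -42) = -65
c (Ines): max(-89, -65) = -65
q (Eve): min(-72, 17, 59, -28) = -72
r (Eve): min(-31, 30, 18) = -31
d (Ines): max(-72, -31) = -31
s (Eve): min(-92, 79) = -92
t (Eve): min(76, -88, -85) = -88
u (Eve): min(97, -32) = -32
e (Ines): max(-92, -88, -32) = -32
v (Eve): min(83, 76, 21) = 21
w (Eve): min(-59, -26, 39) = -59
f (Ines): max(21, -59) = 21
Mid (Eve): min(-65, -31, -32, 21) = -65
start (Ines): max(-10, -65) = -10
At start, Ines picks Left (highest: -10).
At Left, Eve picks b (lowest: -10).
At b, Ines picks j (highest: -10).
At j, Eve picks ae (lowest: -10).
Terminal value -10.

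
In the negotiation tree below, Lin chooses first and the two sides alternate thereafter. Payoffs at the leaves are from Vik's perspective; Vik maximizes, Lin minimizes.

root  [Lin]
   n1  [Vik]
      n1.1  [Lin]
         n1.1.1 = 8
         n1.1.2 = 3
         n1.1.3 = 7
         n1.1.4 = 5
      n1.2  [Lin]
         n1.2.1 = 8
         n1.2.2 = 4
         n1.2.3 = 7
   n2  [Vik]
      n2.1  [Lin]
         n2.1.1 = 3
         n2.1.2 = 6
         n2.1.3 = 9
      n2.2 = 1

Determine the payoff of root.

n1.1 (Lin): min(8, 3, 7, 5) = 3
n1.2 (Lin): min(8, 4, 7) = 4
n1 (Vik): max(3, 4) = 4
n2.1 (Lin): min(3, 6, 9) = 3
n2 (Vik): max(3, 1) = 3
root (Lin): min(4, 3) = 3

3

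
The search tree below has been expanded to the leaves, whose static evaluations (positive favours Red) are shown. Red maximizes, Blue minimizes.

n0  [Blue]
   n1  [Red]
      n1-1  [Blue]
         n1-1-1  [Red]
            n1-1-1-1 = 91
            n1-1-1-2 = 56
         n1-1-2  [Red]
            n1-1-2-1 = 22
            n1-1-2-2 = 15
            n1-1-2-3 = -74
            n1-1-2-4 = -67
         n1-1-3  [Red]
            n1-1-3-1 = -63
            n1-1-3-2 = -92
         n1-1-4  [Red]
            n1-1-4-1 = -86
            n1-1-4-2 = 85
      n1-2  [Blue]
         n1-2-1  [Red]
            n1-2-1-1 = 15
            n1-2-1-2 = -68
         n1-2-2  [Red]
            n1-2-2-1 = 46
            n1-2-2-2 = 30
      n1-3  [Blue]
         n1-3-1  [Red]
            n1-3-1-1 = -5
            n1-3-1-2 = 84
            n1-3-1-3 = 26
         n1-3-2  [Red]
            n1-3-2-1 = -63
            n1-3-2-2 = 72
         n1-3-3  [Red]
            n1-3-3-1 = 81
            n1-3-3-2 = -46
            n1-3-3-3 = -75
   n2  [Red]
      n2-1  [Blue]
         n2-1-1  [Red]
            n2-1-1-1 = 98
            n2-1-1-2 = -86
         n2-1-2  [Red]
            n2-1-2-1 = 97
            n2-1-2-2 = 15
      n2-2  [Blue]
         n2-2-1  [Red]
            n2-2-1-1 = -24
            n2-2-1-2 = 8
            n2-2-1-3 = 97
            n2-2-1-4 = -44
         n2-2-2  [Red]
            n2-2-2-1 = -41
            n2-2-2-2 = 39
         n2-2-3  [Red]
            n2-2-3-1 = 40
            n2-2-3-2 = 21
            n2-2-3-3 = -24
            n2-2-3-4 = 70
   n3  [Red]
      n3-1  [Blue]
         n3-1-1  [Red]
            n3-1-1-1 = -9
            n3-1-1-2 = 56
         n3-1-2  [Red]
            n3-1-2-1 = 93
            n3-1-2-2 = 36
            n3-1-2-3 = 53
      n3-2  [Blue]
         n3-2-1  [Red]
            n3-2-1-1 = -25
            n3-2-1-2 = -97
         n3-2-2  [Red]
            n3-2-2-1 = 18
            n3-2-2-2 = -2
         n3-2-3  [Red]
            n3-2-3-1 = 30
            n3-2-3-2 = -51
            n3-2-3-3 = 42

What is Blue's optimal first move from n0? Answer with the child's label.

n1-1-1 (Red): max(91, 56) = 91
n1-1-2 (Red): max(22, 15, -74, -67) = 22
n1-1-3 (Red): max(-63, -92) = -63
n1-1-4 (Red): max(-86, 85) = 85
n1-1 (Blue): min(91, 22, -63, 85) = -63
n1-2-1 (Red): max(15, -68) = 15
n1-2-2 (Red): max(46, 30) = 46
n1-2 (Blue): min(15, 46) = 15
n1-3-1 (Red): max(-5, 84, 26) = 84
n1-3-2 (Red): max(-63, 72) = 72
n1-3-3 (Red): max(81, -46, -75) = 81
n1-3 (Blue): min(84, 72, 81) = 72
n1 (Red): max(-63, 15, 72) = 72
n2-1-1 (Red): max(98, -86) = 98
n2-1-2 (Red): max(97, 15) = 97
n2-1 (Blue): min(98, 97) = 97
n2-2-1 (Red): max(-24, 8, 97, -44) = 97
n2-2-2 (Red): max(-41, 39) = 39
n2-2-3 (Red): max(40, 21, -24, 70) = 70
n2-2 (Blue): min(97, 39, 70) = 39
n2 (Red): max(97, 39) = 97
n3-1-1 (Red): max(-9, 56) = 56
n3-1-2 (Red): max(93, 36, 53) = 93
n3-1 (Blue): min(56, 93) = 56
n3-2-1 (Red): max(-25, -97) = -25
n3-2-2 (Red): max(18, -2) = 18
n3-2-3 (Red): max(30, -51, 42) = 42
n3-2 (Blue): min(-25, 18, 42) = -25
n3 (Red): max(56, -25) = 56
n0 (Blue): min(72, 97, 56) = 56
Blue at n0 wants the lowest of {n1=72, n2=97, n3=56}, so chooses n3.

n3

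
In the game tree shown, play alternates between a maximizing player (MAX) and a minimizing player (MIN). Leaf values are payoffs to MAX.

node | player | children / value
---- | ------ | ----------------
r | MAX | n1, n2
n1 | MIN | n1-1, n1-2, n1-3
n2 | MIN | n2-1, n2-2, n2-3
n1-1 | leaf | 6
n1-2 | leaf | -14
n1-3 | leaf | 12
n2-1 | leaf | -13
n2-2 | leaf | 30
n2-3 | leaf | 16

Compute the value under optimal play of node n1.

-14

n1 (MIN): min(6, -14, 12) = -14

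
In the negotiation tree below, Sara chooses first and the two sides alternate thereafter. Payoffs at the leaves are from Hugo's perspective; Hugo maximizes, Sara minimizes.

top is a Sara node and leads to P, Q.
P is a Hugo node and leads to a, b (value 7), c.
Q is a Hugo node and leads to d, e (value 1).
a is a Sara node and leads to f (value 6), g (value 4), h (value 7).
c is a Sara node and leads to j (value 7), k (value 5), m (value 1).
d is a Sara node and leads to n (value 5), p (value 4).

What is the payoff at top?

4

a (Sara): min(6, 4, 7) = 4
c (Sara): min(7, 5, 1) = 1
P (Hugo): max(4, 7, 1) = 7
d (Sara): min(5, 4) = 4
Q (Hugo): max(4, 1) = 4
top (Sara): min(7, 4) = 4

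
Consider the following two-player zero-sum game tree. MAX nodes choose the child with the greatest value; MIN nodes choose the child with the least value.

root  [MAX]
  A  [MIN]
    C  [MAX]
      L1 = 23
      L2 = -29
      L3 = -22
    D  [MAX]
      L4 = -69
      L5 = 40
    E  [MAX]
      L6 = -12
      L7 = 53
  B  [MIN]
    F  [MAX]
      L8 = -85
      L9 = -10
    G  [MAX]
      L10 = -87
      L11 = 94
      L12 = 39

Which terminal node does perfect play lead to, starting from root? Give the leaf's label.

C (MAX): max(23, -29, -22) = 23
D (MAX): max(-69, 40) = 40
E (MAX): max(-12, 53) = 53
A (MIN): min(23, 40, 53) = 23
F (MAX): max(-85, -10) = -10
G (MAX): max(-87, 94, 39) = 94
B (MIN): min(-10, 94) = -10
root (MAX): max(23, -10) = 23
At root, MAX picks A (highest: 23).
At A, MIN picks C (lowest: 23).
At C, MAX picks L1 (highest: 23).
Terminal value 23.

L1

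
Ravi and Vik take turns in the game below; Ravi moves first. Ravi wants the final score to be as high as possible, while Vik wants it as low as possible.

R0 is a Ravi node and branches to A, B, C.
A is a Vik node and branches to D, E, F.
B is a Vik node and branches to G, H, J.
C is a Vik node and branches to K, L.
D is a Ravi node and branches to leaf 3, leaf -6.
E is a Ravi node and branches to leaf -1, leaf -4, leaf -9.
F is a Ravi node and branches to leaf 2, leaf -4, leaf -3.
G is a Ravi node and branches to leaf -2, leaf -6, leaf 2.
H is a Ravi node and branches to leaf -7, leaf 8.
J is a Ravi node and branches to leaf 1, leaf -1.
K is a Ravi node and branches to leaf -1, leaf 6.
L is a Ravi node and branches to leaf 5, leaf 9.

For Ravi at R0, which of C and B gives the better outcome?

C

K (Ravi): max(-1, 6) = 6
L (Ravi): max(5, 9) = 9
C (Vik): min(6, 9) = 6
G (Ravi): max(-2, -6, 2) = 2
H (Ravi): max(-7, 8) = 8
J (Ravi): max(1, -1) = 1
B (Vik): min(2, 8, 1) = 1
Ravi prefers the higher value; C=6, B=1. C is better since 6 > 1.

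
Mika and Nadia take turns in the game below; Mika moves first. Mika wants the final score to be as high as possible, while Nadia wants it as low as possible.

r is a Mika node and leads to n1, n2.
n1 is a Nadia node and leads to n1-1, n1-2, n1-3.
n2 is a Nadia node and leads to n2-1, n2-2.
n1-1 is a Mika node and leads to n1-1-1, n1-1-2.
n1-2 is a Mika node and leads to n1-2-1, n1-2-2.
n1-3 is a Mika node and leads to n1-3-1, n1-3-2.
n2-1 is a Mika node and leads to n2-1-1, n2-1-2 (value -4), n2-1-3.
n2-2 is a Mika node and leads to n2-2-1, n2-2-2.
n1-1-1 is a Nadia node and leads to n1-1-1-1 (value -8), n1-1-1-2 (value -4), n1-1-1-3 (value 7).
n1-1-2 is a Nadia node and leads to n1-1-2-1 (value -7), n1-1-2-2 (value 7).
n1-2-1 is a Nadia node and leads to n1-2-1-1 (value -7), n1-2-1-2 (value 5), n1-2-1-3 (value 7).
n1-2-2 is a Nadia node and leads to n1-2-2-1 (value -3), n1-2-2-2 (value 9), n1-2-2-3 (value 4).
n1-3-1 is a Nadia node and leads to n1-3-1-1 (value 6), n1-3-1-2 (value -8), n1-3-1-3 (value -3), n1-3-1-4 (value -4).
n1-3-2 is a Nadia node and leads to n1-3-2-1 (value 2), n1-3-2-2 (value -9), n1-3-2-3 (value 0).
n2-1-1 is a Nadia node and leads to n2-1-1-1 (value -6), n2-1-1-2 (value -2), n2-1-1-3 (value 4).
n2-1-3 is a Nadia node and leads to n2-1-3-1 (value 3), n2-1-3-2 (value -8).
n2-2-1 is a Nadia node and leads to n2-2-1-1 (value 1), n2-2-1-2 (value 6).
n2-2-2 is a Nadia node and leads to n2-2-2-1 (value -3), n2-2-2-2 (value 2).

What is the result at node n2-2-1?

1

n2-2-1 (Nadia): min(1, 6) = 1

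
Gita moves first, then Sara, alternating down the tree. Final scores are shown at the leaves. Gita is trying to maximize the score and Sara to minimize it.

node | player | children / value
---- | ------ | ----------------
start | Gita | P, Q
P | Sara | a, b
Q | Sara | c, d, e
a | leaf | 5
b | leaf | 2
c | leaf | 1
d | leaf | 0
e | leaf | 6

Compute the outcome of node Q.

0

Q (Sara): min(1, 0, 6) = 0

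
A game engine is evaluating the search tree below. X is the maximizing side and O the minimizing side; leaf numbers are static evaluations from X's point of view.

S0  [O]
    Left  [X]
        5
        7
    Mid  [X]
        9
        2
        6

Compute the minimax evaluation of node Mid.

9

Mid (X): max(9, 2, 6) = 9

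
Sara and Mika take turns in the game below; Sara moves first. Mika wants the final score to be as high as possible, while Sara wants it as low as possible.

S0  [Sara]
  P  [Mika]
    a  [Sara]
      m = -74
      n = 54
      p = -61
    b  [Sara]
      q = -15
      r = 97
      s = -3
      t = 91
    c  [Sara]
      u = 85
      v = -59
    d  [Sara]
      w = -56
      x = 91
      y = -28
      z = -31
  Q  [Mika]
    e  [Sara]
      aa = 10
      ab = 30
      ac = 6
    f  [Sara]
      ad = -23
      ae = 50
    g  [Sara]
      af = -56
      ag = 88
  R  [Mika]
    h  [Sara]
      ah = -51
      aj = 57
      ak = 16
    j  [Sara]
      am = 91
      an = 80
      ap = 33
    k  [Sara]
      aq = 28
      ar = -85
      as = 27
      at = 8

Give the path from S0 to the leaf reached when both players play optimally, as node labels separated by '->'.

a (Sara): min(-74, 54, -61) = -74
b (Sara): min(-15, 97, -3, 91) = -15
c (Sara): min(85, -59) = -59
d (Sara): min(-56, 91, -28, -31) = -56
P (Mika): max(-74, -15, -59, -56) = -15
e (Sara): min(10, 30, 6) = 6
f (Sara): min(-23, 50) = -23
g (Sara): min(-56, 88) = -56
Q (Mika): max(6, -23, -56) = 6
h (Sara): min(-51, 57, 16) = -51
j (Sara): min(91, 80, 33) = 33
k (Sara): min(28, -85, 27, 8) = -85
R (Mika): max(-51, 33, -85) = 33
S0 (Sara): min(-15, 6, 33) = -15
At S0, Sara picks P (lowest: -15).
At P, Mika picks b (highest: -15).
At b, Sara picks q (lowest: -15).
Terminal value -15.

S0 -> P -> b -> q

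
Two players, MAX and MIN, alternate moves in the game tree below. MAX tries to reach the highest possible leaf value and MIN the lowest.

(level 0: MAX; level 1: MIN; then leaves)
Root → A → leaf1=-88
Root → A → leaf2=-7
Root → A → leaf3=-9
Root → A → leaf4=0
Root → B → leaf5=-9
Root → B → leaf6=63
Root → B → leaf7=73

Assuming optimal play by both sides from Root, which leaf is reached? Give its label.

A (MIN): min(-88, -7, -9, 0) = -88
B (MIN): min(-9, 63, 73) = -9
Root (MAX): max(-88, -9) = -9
At Root, MAX picks B (highest: -9).
At B, MIN picks leaf5 (lowest: -9).
Terminal value -9.

leaf5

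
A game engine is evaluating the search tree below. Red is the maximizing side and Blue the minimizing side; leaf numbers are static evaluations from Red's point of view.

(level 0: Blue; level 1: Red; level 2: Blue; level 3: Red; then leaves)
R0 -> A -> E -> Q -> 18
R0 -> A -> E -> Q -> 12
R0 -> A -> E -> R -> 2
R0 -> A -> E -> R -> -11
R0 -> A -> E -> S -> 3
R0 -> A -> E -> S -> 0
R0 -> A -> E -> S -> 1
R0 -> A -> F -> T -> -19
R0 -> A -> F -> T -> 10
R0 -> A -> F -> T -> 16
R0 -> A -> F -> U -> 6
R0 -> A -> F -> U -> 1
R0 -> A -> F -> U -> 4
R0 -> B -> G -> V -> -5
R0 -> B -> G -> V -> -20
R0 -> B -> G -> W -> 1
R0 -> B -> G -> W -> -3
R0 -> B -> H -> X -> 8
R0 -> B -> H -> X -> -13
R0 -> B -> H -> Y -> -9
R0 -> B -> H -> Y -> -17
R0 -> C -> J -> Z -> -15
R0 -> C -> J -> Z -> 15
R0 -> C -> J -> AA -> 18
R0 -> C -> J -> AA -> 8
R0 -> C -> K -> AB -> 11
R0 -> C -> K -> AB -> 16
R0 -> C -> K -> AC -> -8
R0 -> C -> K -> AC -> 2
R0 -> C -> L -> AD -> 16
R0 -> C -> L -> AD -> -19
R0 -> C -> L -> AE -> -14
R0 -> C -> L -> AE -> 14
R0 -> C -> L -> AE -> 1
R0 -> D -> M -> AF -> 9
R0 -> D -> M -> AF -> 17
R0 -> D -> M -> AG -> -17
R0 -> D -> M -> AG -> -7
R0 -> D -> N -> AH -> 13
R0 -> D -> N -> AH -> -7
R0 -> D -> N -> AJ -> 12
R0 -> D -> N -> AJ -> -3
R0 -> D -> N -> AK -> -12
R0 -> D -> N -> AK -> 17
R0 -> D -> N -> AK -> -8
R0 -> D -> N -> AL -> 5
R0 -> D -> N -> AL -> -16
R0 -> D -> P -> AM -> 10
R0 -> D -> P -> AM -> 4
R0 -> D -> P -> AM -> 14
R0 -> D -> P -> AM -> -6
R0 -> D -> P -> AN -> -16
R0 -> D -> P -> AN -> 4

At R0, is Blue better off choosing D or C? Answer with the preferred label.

AF (Red): max(9, 17) = 17
AG (Red): max(-17, -7) = -7
M (Blue): min(17, -7) = -7
AH (Red): max(13, -7) = 13
AJ (Red): max(12, -3) = 12
AK (Red): max(-12, 17, -8) = 17
AL (Red): max(5, -16) = 5
N (Blue): min(13, 12, 17, 5) = 5
AM (Red): max(10, 4, 14, -6) = 14
AN (Red): max(-16, 4) = 4
P (Blue): min(14, 4) = 4
D (Red): max(-7, 5, 4) = 5
Z (Red): max(-15, 15) = 15
AA (Red): max(18, 8) = 18
J (Blue): min(15, 18) = 15
AB (Red): max(11, 16) = 16
AC (Red): max(-8, 2) = 2
K (Blue): min(16, 2) = 2
AD (Red): max(16, -19) = 16
AE (Red): max(-14, 14, 1) = 14
L (Blue): min(16, 14) = 14
C (Red): max(15, 2, 14) = 15
Blue prefers the lower value; D=5, C=15. D is better since 5 < 15.

D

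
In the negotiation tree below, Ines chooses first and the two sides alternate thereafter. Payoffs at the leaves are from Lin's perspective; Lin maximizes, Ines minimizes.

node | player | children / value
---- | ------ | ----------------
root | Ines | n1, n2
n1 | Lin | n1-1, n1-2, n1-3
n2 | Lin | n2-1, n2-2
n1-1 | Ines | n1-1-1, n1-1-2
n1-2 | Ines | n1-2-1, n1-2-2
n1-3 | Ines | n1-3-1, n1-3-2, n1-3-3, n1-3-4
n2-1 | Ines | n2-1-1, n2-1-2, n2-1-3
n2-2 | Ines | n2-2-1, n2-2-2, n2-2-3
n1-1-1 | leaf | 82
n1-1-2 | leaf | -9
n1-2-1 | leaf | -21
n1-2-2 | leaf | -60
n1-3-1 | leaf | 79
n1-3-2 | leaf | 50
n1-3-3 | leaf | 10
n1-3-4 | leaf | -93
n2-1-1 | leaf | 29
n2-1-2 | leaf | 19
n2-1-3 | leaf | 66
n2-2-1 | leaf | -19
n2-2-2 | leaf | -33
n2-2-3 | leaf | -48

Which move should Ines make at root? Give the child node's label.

n1-1 (Ines): min(82, -9) = -9
n1-2 (Ines): min(-21, -60) = -60
n1-3 (Ines): min(79, 50, 10, -93) = -93
n1 (Lin): max(-9, -60, -93) = -9
n2-1 (Ines): min(29, 19, 66) = 19
n2-2 (Ines): min(-19, -33, -48) = -48
n2 (Lin): max(19, -48) = 19
root (Ines): min(-9, 19) = -9
Ines at root wants the lowest of {n1=-9, n2=19}, so chooses n1.

n1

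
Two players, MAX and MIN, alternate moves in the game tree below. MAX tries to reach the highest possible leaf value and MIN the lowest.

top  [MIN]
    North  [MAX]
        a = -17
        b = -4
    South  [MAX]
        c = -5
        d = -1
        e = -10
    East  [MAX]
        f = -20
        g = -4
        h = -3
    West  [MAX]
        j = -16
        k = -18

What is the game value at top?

North (MAX): max(-17, -4) = -4
South (MAX): max(-5, -1, -10) = -1
East (MAX): max(-20, -4, -3) = -3
West (MAX): max(-16, -18) = -16
top (MIN): min(-4, -1, -3, -16) = -16

-16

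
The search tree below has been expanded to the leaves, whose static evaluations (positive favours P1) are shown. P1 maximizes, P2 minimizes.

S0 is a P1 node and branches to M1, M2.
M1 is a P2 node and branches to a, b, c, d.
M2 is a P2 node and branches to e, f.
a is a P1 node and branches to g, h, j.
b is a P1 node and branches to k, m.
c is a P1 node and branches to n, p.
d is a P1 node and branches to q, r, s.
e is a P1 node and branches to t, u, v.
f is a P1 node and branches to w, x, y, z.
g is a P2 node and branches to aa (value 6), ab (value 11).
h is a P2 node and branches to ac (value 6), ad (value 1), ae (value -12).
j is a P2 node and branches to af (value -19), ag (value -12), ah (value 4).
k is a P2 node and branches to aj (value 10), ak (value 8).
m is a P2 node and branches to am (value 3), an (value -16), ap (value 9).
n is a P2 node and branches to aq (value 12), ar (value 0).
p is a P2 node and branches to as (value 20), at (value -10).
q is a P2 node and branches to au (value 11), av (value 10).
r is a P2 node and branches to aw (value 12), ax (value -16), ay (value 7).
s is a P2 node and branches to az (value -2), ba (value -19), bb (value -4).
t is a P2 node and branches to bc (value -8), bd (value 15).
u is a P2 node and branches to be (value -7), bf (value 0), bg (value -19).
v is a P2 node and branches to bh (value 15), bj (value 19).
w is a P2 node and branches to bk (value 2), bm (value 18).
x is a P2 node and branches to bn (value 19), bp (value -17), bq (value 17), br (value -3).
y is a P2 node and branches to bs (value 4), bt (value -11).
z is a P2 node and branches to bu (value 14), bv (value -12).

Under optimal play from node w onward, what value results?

2

w (P2): min(2, 18) = 2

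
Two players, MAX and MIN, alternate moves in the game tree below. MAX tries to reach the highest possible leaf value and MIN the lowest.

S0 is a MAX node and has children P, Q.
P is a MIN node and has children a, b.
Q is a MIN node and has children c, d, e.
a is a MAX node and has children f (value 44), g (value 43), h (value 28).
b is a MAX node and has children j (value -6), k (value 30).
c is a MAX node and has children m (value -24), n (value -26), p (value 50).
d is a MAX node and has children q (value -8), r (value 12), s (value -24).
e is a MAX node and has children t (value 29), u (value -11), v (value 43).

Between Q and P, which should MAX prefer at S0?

c (MAX): max(-24, -26, 50) = 50
d (MAX): max(-8, 12, -24) = 12
e (MAX): max(29, -11, 43) = 43
Q (MIN): min(50, 12, 43) = 12
a (MAX): max(44, 43, 28) = 44
b (MAX): max(-6, 30) = 30
P (MIN): min(44, 30) = 30
MAX prefers the higher value; Q=12, P=30. P is better since 30 > 12.

P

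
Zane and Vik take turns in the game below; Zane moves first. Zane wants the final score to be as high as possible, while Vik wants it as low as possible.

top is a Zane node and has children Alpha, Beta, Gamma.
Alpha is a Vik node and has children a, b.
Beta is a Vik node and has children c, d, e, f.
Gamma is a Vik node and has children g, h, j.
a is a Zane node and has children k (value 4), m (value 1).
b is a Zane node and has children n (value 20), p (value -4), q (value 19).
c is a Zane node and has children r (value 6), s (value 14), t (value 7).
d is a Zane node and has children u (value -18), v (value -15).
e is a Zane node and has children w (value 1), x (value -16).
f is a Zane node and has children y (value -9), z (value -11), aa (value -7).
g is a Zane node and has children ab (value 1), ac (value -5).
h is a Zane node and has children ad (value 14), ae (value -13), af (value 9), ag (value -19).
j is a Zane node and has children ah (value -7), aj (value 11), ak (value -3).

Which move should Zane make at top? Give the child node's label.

a (Zane): max(4, 1) = 4
b (Zane): max(20, -4, 19) = 20
Alpha (Vik): min(4, 20) = 4
c (Zane): max(6, 14, 7) = 14
d (Zane): max(-18, -15) = -15
e (Zane): max(1, -16) = 1
f (Zane): max(-9, -11, -7) = -7
Beta (Vik): min(14, -15, 1, -7) = -15
g (Zane): max(1, -5) = 1
h (Zane): max(14, -13, 9, -19) = 14
j (Zane): max(-7, 11, -3) = 11
Gamma (Vik): min(1, 14, 11) = 1
top (Zane): max(4, -15, 1) = 4
Zane at top wants the highest of {Alpha=4, Beta=-15, Gamma=1}, so chooses Alpha.

Alpha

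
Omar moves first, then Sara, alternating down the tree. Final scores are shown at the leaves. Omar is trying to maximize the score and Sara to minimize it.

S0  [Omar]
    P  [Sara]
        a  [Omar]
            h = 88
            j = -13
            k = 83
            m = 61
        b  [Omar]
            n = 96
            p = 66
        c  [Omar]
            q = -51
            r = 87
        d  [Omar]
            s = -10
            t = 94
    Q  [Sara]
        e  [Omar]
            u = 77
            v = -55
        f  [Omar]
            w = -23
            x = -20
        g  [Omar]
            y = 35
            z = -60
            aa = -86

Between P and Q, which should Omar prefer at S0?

P

a (Omar): max(88, -13, 83, 61) = 88
b (Omar): max(96, 66) = 96
c (Omar): max(-51, 87) = 87
d (Omar): max(-10, 94) = 94
P (Sara): min(88, 96, 87, 94) = 87
e (Omar): max(77, -55) = 77
f (Omar): max(-23, -20) = -20
g (Omar): max(35, -60, -86) = 35
Q (Sara): min(77, -20, 35) = -20
Omar prefers the higher value; P=87, Q=-20. P is better since 87 > -20.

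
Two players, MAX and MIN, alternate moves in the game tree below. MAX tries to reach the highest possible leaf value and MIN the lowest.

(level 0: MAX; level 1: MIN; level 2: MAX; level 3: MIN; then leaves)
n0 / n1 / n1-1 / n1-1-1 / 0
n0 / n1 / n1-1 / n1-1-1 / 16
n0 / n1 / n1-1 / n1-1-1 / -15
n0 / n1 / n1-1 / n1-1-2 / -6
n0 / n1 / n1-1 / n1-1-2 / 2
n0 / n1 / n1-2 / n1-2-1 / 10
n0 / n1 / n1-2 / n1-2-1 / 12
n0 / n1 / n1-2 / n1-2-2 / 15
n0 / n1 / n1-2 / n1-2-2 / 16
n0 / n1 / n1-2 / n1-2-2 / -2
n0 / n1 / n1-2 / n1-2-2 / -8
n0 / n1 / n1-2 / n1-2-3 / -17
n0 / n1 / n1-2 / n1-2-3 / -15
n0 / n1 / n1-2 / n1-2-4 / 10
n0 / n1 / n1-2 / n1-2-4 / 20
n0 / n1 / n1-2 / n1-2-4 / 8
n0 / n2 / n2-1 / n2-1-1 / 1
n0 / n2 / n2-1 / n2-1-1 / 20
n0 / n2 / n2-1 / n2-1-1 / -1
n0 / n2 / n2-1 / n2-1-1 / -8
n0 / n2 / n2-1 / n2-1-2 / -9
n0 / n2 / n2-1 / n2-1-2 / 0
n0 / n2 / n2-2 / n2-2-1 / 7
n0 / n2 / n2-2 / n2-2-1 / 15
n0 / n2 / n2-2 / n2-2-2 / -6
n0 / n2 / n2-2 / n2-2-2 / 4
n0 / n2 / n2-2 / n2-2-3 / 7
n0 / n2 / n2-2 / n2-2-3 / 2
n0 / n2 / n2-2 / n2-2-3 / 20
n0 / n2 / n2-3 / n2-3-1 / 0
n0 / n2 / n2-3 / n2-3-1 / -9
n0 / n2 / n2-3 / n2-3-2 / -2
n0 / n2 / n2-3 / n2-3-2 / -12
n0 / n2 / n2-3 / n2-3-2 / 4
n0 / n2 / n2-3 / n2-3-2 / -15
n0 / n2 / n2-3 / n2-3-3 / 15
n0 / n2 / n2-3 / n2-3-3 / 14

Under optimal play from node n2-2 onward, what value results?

n2-2-1 (MIN): min(7, 15) = 7
n2-2-2 (MIN): min(-6, 4) = -6
n2-2-3 (MIN): min(7, 2, 20) = 2
n2-2 (MAX): max(7, -6, 2) = 7

7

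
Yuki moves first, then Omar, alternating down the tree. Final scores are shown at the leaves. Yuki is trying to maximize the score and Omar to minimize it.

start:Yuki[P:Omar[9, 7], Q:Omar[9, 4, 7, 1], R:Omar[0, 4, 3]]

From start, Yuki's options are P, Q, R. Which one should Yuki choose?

P (Omar): min(9, 7) = 7
Q (Omar): min(9, 4, 7, 1) = 1
R (Omar): min(0, 4, 3) = 0
start (Yuki): max(7, 1, 0) = 7
Yuki at start wants the highest of {P=7, Q=1, R=0}, so chooses P.

P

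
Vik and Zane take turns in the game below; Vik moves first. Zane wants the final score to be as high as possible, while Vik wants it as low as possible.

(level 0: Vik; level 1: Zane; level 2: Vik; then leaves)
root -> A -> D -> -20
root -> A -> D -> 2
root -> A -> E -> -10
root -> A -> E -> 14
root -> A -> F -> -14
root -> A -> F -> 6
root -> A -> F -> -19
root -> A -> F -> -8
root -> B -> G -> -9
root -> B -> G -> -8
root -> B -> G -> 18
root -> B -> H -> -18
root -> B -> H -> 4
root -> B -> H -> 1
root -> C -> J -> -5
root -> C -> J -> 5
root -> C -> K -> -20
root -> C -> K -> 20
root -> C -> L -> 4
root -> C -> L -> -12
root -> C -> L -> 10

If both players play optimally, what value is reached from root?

D (Vik): min(-20, 2) = -20
E (Vik): min(-10, 14) = -10
F (Vik): min(-14, 6, -19, -8) = -19
A (Zane): max(-20, -10, -19) = -10
G (Vik): min(-9, -8, 18) = -9
H (Vik): min(-18, 4, 1) = -18
B (Zane): max(-9, -18) = -9
J (Vik): min(-5, 5) = -5
K (Vik): min(-20, 20) = -20
L (Vik): min(4, -12, 10) = -12
C (Zane): max(-5, -20, -12) = -5
root (Vik): min(-10, -9, -5) = -10

-10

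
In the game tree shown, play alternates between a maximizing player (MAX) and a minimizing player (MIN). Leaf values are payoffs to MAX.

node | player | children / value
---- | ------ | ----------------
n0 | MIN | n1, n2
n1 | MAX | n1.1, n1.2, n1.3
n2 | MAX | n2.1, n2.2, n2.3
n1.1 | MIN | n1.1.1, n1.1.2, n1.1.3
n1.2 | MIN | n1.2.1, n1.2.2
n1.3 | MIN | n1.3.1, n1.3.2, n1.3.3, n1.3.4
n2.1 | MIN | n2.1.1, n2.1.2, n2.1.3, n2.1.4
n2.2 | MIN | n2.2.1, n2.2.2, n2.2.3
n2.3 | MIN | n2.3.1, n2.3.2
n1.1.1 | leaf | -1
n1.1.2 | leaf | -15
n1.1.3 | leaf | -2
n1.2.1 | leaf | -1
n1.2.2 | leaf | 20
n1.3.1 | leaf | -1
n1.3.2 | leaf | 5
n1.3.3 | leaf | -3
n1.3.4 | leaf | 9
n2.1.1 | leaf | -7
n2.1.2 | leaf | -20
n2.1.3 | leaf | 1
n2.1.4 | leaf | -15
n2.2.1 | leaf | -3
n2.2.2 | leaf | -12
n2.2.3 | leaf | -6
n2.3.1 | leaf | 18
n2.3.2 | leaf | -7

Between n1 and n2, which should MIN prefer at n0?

n1.1 (MIN): min(-1, -15, -2) = -15
n1.2 (MIN): min(-1, 20) = -1
n1.3 (MIN): min(-1, 5, -3, 9) = -3
n1 (MAX): max(-15, -1, -3) = -1
n2.1 (MIN): min(-7, -20, 1, -15) = -20
n2.2 (MIN): min(-3, -12, -6) = -12
n2.3 (MIN): min(18, -7) = -7
n2 (MAX): max(-20, -12, -7) = -7
MIN prefers the lower value; n1=-1, n2=-7. n2 is better since -7 < -1.

n2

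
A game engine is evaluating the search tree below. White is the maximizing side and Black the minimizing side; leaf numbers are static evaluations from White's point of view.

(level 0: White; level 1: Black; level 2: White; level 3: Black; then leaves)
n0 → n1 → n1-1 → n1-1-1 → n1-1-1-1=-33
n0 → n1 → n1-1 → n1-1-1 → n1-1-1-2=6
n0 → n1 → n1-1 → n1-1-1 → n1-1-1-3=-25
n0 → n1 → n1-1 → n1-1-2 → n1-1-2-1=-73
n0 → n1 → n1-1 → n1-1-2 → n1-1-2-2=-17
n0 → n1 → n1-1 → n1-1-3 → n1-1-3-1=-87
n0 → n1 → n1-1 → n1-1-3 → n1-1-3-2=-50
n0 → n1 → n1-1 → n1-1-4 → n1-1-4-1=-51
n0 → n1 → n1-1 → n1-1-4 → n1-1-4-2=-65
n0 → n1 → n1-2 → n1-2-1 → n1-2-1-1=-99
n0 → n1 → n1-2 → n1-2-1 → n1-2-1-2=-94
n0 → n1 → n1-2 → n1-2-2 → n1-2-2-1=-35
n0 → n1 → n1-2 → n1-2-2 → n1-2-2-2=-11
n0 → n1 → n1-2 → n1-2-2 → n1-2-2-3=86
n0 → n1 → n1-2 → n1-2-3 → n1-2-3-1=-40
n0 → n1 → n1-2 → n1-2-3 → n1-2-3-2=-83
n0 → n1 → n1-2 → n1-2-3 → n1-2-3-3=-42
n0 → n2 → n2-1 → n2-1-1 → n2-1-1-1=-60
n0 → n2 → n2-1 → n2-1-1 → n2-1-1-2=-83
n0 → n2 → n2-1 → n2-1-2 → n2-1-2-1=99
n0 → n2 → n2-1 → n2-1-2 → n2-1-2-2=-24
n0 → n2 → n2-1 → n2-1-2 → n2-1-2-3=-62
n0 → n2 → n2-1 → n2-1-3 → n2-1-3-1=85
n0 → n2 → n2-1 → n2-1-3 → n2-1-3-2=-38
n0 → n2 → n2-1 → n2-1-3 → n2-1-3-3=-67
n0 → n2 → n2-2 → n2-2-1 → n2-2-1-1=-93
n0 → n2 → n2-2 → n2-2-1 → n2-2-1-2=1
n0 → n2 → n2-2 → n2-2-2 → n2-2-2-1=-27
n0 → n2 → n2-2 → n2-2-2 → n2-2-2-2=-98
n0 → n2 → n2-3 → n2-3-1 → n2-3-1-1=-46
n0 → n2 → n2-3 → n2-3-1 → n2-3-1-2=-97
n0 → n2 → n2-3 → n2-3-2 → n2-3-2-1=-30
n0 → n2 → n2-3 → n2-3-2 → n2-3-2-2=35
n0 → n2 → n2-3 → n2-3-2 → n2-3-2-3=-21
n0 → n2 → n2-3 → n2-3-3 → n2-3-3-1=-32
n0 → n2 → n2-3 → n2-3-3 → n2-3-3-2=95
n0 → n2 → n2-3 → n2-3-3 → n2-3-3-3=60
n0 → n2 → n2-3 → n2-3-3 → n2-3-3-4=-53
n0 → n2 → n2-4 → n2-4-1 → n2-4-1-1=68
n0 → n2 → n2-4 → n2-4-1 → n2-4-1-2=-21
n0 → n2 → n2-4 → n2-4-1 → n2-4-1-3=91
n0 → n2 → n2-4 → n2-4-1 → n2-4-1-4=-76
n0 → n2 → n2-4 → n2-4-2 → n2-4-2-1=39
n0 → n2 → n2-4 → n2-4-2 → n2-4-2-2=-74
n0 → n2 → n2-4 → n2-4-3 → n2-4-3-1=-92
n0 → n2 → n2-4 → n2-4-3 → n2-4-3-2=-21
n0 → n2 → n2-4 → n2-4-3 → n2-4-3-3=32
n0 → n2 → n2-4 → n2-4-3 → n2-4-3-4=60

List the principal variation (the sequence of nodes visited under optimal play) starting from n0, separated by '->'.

n1-1-1 (Black): min(-33, 6, -25) = -33
n1-1-2 (Black): min(-73, -17) = -73
n1-1-3 (Black): min(-87, -50) = -87
n1-1-4 (Black): min(-51, -65) = -65
n1-1 (White): max(-33, -73, -87, -65) = -33
n1-2-1 (Black): min(-99, -94) = -99
n1-2-2 (Black): min(-35, -11, 86) = -35
n1-2-3 (Black): min(-40, -83, -42) = -83
n1-2 (White): max(-99, -35, -83) = -35
n1 (Black): min(-33, -35) = -35
n2-1-1 (Black): min(-60, -83) = -83
n2-1-2 (Black): min(99, -24, -62) = -62
n2-1-3 (Black): min(85, -38, -67) = -67
n2-1 (White): max(-83, -62, -67) = -62
n2-2-1 (Black): min(-93, 1) = -93
n2-2-2 (Black): min(-27, -98) = -98
n2-2 (White): max(-93, -98) = -93
n2-3-1 (Black): min(-46, -97) = -97
n2-3-2 (Black): min(-30, 35, -21) = -30
n2-3-3 (Black): min(-32, 95, 60, -53) = -53
n2-3 (White): max(-97, -30, -53) = -30
n2-4-1 (Black): min(68, -21, 91, -76) = -76
n2-4-2 (Black): min(39, -74) = -74
n2-4-3 (Black): min(-92, -21, 32, 60) = -92
n2-4 (White): max(-76, -74, -92) = -74
n2 (Black): min(-62, -93, -30, -74) = -93
n0 (White): max(-35, -93) = -35
At n0, White picks n1 (highest: -35).
At n1, Black picks n1-2 (lowest: -35).
At n1-2, White picks n1-2-2 (highest: -35).
At n1-2-2, Black picks n1-2-2-1 (lowest: -35).
Terminal value -35.

n0 -> n1 -> n1-2 -> n1-2-2 -> n1-2-2-1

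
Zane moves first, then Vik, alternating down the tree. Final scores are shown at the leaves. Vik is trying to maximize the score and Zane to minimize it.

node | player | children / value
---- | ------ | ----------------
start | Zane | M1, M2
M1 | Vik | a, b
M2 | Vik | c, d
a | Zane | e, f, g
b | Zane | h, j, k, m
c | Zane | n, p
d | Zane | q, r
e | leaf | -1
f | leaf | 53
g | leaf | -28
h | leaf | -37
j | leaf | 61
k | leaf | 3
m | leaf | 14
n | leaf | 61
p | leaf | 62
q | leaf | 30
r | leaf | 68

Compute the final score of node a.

a (Zane): min(-1, 53, -28) = -28

-28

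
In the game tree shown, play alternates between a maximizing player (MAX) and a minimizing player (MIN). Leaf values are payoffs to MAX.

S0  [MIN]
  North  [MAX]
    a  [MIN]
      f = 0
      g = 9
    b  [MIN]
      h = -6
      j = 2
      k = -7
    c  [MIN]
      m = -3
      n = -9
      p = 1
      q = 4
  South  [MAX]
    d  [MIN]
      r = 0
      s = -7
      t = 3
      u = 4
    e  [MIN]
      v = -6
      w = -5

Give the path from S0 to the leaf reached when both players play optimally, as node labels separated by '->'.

S0 -> South -> e -> v

a (MIN): min(0, 9) = 0
b (MIN): min(-6, 2, -7) = -7
c (MIN): min(-3, -9, 1, 4) = -9
North (MAX): max(0, -7, -9) = 0
d (MIN): min(0, -7, 3, 4) = -7
e (MIN): min(-6, -5) = -6
South (MAX): max(-7, -6) = -6
S0 (MIN): min(0, -6) = -6
At S0, MIN picks South (lowest: -6).
At South, MAX picks e (highest: -6).
At e, MIN picks v (lowest: -6).
Terminal value -6.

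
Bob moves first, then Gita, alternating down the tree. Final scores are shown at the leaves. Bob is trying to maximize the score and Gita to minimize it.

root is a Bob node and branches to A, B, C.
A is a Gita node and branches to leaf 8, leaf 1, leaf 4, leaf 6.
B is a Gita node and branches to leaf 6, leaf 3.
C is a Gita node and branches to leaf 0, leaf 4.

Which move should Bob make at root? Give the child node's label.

A (Gita): min(8, 1, 4, 6) = 1
B (Gita): min(6, 3) = 3
C (Gita): min(0, 4) = 0
root (Bob): max(1, 3, 0) = 3
Bob at root wants the highest of {A=1, B=3, C=0}, so chooses B.

B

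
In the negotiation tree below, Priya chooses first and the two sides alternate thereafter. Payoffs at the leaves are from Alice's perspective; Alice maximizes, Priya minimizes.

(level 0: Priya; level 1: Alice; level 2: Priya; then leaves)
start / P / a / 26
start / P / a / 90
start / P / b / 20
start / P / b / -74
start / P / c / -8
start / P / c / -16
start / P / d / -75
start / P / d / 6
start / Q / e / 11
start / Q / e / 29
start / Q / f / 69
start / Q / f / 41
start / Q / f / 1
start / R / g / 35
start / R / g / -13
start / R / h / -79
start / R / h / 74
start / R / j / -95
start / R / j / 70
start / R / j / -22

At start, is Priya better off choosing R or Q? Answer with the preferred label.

R

g (Priya): min(35, -13) = -13
h (Priya): min(-79, 74) = -79
j (Priya): min(-95, 70, -22) = -95
R (Alice): max(-13, -79, -95) = -13
e (Priya): min(11, 29) = 11
f (Priya): min(69, 41, 1) = 1
Q (Alice): max(11, 1) = 11
Priya prefers the lower value; R=-13, Q=11. R is better since -13 < 11.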